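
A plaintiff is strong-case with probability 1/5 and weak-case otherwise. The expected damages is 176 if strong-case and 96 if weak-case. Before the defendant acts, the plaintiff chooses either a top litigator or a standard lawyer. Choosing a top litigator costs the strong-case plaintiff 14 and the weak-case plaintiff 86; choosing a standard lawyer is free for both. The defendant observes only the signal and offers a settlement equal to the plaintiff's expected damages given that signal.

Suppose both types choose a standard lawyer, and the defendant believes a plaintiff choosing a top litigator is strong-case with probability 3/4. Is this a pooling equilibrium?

No

On the equilibrium path (standard lawyer) the defendant holds the prior 1/5 and pays 1/5·176 + 4/5·96 = 112. Off-path (top litigator) belief 3/4 gives 3/4·176 + 1/4·96 = 156.
Strong-case: standard lawyer gives 112 − 0 = 112; top litigator gives 156 − 14 = 142. Deviates. ✗
Weak-case: standard lawyer gives 112 − 0 = 112; top litigator gives 156 − 86 = 70. Stays. ✓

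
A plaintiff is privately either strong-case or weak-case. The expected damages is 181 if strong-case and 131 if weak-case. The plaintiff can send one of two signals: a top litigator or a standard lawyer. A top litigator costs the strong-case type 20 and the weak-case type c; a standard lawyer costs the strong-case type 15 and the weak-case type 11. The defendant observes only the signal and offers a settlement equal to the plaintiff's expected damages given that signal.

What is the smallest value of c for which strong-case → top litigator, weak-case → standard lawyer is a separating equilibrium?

61

Under separation: top litigator → strong-case (pays 181); standard lawyer → weak-case (pays 131).
Strong-case: 181 − 20 = 161 ≥ 131 − 15 = 116. Holds regardless of c. ✓
Weak-case: 131 − 11 ≥ 181 − c, so c ≥ 181 − 120 = 61.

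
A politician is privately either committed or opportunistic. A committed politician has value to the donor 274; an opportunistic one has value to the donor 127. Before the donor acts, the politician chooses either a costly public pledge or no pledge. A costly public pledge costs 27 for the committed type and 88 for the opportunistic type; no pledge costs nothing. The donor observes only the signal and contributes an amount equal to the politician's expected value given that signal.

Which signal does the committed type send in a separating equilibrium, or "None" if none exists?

Try committed → pledge, opportunistic → no pledge:
  If types separate, pledge earns payment 274 and no pledge earns 127.
  Committed: pledge gives 274 − 27 = 247; no pledge gives 127 − 0 = 127. No deviation. ✓
  Opportunistic: no pledge gives 127 − 0 = 127; pledge gives 274 − 88 = 186. Would deviate. ✗
Try committed → no pledge, opportunistic → pledge:
  If types separate, no pledge earns payment 274 and pledge earns 127.
  Committed: no pledge gives 274 − 0 = 274; pledge gives 127 − 27 = 100. No deviation. ✓
  Opportunistic: pledge gives 127 − 88 = 39; no pledge gives 274 − 0 = 274. Would deviate. ✗
Neither assignment is incentive-compatible.

None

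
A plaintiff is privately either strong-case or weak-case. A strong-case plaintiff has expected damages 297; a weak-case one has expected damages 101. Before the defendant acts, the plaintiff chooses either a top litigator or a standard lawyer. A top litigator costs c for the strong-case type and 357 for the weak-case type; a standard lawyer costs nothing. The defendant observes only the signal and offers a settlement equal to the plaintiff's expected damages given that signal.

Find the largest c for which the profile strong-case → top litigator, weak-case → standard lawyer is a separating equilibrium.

Under separation: top litigator → strong-case (pays 297); standard lawyer → weak-case (pays 101).
Weak-case: 101 − 0 = 101 ≥ 297 − 357 = -60. Holds regardless of c. ✓
Strong-case: 297 − c ≥ 101 − 0, so c ≤ 297 − 101 = 196.

196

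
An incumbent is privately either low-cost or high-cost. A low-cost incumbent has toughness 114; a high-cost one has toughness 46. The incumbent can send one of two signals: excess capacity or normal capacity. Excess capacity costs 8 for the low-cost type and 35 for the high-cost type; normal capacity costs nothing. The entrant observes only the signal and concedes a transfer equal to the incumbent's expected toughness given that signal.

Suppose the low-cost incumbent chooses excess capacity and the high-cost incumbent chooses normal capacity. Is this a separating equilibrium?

No

If types separate, excess capacity earns payment 114 and normal capacity earns 46.
Low-cost: excess capacity gives 114 − 8 = 106; normal capacity gives 46 − 0 = 46. No deviation. ✓
High-cost: normal capacity gives 46 − 0 = 46; excess capacity gives 114 − 35 = 79. Would deviate. ✗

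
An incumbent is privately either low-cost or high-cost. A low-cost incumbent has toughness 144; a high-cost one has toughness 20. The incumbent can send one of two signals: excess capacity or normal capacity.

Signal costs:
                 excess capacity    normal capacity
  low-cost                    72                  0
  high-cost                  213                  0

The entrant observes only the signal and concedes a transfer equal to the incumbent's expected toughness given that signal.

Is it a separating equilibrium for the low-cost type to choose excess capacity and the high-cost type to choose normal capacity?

Yes

If types separate, excess capacity earns payment 144 and normal capacity earns 20.
Low-cost: excess capacity gives 144 − 72 = 72; normal capacity gives 20 − 0 = 20. No deviation. ✓
High-cost: normal capacity gives 20 − 0 = 20; excess capacity gives 144 − 213 = -69. No deviation. ✓
Both incentive constraints hold.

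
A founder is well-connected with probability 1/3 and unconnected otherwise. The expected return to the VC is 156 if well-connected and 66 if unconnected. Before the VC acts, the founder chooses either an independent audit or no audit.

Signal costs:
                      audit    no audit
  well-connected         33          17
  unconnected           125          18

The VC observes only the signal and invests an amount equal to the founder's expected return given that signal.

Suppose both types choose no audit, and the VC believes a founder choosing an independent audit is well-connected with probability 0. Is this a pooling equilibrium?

Yes

At the pooled signal (no audit) the VC holds the prior 1/3 and pays 1/3·156 + 2/3·66 = 96. Off-path (audit) belief 0 gives 0·156 + 1·66 = 66.
Well-connected: no audit gives 96 − 17 = 79; audit gives 66 − 33 = 33. Stays. ✓
Unconnected: no audit gives 96 − 18 = 78; audit gives 66 − 125 = -59. Stays. ✓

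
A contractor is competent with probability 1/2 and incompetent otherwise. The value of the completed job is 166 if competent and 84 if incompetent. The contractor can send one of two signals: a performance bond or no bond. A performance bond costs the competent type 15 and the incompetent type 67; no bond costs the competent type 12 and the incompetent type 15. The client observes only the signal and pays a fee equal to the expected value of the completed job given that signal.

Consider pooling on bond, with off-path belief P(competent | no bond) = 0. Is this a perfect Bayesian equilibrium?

On the equilibrium path (bond) the client holds the prior 1/2 and pays 1/2·166 + 1/2·84 = 125. Off-path (no bond) belief 0 gives 0·166 + 1·84 = 84.
Competent: bond gives 125 − 15 = 110; no bond gives 84 − 12 = 72. Stays. ✓
Incompetent: bond gives 125 − 67 = 58; no bond gives 84 − 15 = 69. Deviates. ✗

No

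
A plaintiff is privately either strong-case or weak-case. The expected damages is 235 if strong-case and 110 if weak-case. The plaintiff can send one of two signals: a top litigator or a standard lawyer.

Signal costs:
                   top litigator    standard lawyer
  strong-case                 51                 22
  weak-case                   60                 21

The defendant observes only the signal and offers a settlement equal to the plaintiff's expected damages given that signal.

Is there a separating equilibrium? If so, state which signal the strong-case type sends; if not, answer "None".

Try strong-case → top litigator, weak-case → standard lawyer:
  If types separate, top litigator earns payment 235 and standard lawyer earns 110.
  Strong-case: top litigator gives 235 − 51 = 184; standard lawyer gives 110 − 22 = 88. No deviation. ✓
  Weak-case: standard lawyer gives 110 − 21 = 89; top litigator gives 235 − 60 = 175. Would deviate. ✗
Try strong-case → standard lawyer, weak-case → top litigator:
  If types separate, standard lawyer earns payment 235 and top litigator earns 110.
  Strong-case: standard lawyer gives 235 − 22 = 213; top litigator gives 110 − 51 = 59. No deviation. ✓
  Weak-case: top litigator gives 110 − 60 = 50; standard lawyer gives 235 − 21 = 214. Would deviate. ✗
Neither assignment is incentive-compatible.

None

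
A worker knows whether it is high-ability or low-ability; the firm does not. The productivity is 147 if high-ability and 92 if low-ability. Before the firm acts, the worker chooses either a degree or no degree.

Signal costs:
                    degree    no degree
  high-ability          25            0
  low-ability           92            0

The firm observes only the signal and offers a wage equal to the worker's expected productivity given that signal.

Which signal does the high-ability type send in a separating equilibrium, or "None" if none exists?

Try high-ability → degree, low-ability → no degree:
  Under separation the firm infers type exactly: degree → high-ability (pays 147), no degree → low-ability (pays 92).
  High-ability: degree gives 147 − 25 = 122; no degree gives 92 − 0 = 92. No deviation. ✓
  Low-ability: no degree gives 92 − 0 = 92; degree gives 147 − 92 = 55. No deviation. ✓
Both hold — the high-ability type sends degree.

degree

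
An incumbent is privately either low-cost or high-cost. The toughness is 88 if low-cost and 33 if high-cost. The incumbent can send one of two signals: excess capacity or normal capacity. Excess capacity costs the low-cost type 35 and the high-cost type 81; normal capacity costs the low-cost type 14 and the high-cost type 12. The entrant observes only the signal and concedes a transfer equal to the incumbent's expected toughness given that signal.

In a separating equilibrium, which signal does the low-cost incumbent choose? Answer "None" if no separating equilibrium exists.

Try low-cost → excess capacity, high-cost → normal capacity:
  Under separation the entrant infers type exactly: excess capacity → low-cost (pays 88), normal capacity → high-cost (pays 33).
  Low-cost: excess capacity gives 88 − 35 = 53; normal capacity gives 33 − 14 = 19. No deviation. ✓
  High-cost: normal capacity gives 33 − 12 = 21; excess capacity gives 88 − 81 = 7. No deviation. ✓
Both hold — the low-cost type sends excess capacity.

excess capacity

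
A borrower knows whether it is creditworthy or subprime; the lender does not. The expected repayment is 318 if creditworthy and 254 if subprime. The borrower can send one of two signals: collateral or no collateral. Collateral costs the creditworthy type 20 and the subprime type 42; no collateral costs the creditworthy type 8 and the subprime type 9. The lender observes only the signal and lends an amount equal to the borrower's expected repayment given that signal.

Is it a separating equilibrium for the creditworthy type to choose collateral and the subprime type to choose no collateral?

Under separation the lender infers type exactly: collateral → creditworthy (pays 318), no collateral → subprime (pays 254).
Creditworthy: collateral gives 318 − 20 = 298; no collateral gives 254 − 8 = 246. No deviation. ✓
Subprime: no collateral gives 254 − 9 = 245; collateral gives 318 − 42 = 276. Would deviate. ✗

No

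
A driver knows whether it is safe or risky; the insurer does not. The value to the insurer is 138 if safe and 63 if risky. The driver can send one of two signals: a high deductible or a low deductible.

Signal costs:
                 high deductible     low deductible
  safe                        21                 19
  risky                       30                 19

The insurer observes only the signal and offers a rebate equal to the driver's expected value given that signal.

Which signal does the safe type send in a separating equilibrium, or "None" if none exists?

Try safe → high deductible, risky → low deductible:
  Under separation the insurer infers type exactly: high deductible → safe (pays 138), low deductible → risky (pays 63).
  Safe: high deductible gives 138 − 21 = 117; low deductible gives 63 − 19 = 44. No deviation. ✓
  Risky: low deductible gives 63 − 19 = 44; high deductible gives 138 − 30 = 108. Would deviate. ✗
Try safe → low deductible, risky → high deductible:
  Under separation the insurer infers type exactly: low deductible → safe (pays 138), high deductible → risky (pays 63).
  Safe: low deductible gives 138 − 19 = 119; high deductible gives 63 − 21 = 42. No deviation. ✓
  Risky: high deductible gives 63 − 30 = 33; low deductible gives 138 − 19 = 119. Would deviate. ✗
Neither assignment is incentive-compatible.

None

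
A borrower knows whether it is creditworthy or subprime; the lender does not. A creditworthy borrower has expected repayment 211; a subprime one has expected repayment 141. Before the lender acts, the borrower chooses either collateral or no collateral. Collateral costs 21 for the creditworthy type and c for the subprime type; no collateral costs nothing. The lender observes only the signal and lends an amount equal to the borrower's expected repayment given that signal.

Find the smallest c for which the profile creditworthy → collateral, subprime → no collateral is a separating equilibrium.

Under separation: collateral → creditworthy (pays 211); no collateral → subprime (pays 141).
Creditworthy: 211 − 21 = 190 ≥ 141 − 0 = 141. Holds regardless of c. ✓
Subprime: 141 − 0 ≥ 211 − c, so c ≥ 211 − 141 = 70.

70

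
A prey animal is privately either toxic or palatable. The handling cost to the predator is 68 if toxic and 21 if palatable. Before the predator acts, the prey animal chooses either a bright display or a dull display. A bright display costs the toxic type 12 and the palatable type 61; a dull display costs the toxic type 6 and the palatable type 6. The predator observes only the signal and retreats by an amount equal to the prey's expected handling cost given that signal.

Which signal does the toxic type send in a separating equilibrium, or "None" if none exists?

Try toxic → bright display, palatable → dull display:
  If types separate, bright display earns payment 68 and dull display earns 21.
  Toxic: bright display gives 68 − 12 = 56; dull display gives 21 − 6 = 15. No deviation. ✓
  Palatable: dull display gives 21 − 6 = 15; bright display gives 68 − 61 = 7. No deviation. ✓
Both hold — the toxic type sends bright display.

bright display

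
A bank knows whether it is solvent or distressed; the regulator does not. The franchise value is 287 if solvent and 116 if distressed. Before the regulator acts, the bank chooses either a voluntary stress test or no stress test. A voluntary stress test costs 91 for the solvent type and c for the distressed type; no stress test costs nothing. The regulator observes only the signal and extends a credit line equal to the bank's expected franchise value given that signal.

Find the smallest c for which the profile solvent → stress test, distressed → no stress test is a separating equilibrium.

Under separation: stress test → solvent (pays 287); no stress test → distressed (pays 116).
Solvent: 287 − 91 = 196 ≥ 116 − 0 = 116. Holds regardless of c. ✓
Distressed: 116 − 0 ≥ 287 − c, so c ≥ 287 − 116 = 171.

171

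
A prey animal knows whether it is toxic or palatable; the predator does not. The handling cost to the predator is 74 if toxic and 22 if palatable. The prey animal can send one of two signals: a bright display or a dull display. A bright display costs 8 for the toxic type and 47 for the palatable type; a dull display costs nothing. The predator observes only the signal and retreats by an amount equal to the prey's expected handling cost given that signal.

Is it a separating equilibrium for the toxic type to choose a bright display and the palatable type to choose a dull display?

Under separation the predator infers type exactly: bright display → toxic (pays 74), dull display → palatable (pays 22).
Toxic: bright display gives 74 − 8 = 66; dull display gives 22 − 0 = 22. No deviation. ✓
Palatable: dull display gives 22 − 0 = 22; bright display gives 74 − 47 = 27. Would deviate. ✗

No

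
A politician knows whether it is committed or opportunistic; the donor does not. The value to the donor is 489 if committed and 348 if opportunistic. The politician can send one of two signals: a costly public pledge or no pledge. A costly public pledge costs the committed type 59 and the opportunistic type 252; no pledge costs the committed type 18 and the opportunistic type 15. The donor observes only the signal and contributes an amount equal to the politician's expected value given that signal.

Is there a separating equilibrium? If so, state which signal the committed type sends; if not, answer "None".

Try committed → pledge, opportunistic → no pledge:
  Under separation the donor infers type exactly: pledge → committed (pays 489), no pledge → opportunistic (pays 348).
  Committed: pledge gives 489 − 59 = 430; no pledge gives 348 − 18 = 330. No deviation. ✓
  Opportunistic: no pledge gives 348 − 15 = 333; pledge gives 489 − 252 = 237. No deviation. ✓
Both hold — the committed type sends pledge.

pledge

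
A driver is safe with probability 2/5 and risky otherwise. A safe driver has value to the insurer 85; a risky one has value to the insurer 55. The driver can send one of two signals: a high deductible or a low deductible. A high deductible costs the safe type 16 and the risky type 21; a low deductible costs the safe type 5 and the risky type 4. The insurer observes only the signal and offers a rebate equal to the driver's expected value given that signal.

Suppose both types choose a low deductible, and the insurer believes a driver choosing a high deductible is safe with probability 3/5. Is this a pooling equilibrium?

Yes

At the pooled signal (low deductible) the insurer holds the prior 2/5 and pays 2/5·85 + 3/5·55 = 67. Off-path (high deductible) belief 3/5 gives 3/5·85 + 2/5·55 = 73.
Safe: low deductible gives 67 − 5 = 62; high deductible gives 73 − 16 = 57. Stays. ✓
Risky: low deductible gives 67 − 4 = 63; high deductible gives 73 − 21 = 52. Stays. ✓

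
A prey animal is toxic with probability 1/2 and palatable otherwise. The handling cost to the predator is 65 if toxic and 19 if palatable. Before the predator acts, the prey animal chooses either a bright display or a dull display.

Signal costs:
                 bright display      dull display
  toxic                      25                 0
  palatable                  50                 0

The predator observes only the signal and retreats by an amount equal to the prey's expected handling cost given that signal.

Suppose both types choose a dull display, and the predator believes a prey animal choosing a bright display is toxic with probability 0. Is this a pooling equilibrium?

At the pooled signal (dull display) the predator holds the prior 1/2 and pays 1/2·65 + 1/2·19 = 42. Off-path (bright display) belief 0 gives 0·65 + 1·19 = 19.
Toxic: dull display gives 42 − 0 = 42; bright display gives 19 − 25 = -6. Stays. ✓
Palatable: dull display gives 42 − 0 = 42; bright display gives 19 − 50 = -31. Stays. ✓

Yes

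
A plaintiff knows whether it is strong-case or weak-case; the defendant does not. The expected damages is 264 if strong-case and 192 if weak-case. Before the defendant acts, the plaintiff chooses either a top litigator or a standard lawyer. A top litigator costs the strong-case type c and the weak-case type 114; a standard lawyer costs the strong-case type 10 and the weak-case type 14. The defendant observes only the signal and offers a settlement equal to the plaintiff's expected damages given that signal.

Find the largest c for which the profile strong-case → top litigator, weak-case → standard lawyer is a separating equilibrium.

Under separation: top litigator → strong-case (pays 264); standard lawyer → weak-case (pays 192).
Weak-case: 192 − 14 = 178 ≥ 264 − 114 = 150. Holds regardless of c. ✓
Strong-case: 264 − c ≥ 192 − 10, so c ≤ 264 − 182 = 82.

82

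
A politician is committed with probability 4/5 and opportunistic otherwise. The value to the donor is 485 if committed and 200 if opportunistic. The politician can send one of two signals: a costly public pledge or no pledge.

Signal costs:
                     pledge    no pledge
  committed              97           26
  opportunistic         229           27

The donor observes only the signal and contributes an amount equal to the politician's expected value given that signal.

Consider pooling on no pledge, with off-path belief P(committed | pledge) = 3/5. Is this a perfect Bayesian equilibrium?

Yes

At the pooled signal (no pledge) the donor holds the prior 4/5 and pays 4/5·485 + 1/5·200 = 428. Off-path (pledge) belief 3/5 gives 3/5·485 + 2/5·200 = 371.
Committed: no pledge gives 428 − 26 = 402; pledge gives 371 − 97 = 274. Stays. ✓
Opportunistic: no pledge gives 428 − 27 = 401; pledge gives 371 − 229 = 142. Stays. ✓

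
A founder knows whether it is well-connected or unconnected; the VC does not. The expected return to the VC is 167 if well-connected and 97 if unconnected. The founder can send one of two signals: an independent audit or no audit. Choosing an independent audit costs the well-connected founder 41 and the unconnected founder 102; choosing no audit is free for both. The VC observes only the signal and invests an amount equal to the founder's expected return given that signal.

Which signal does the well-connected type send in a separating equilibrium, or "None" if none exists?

Try well-connected → audit, unconnected → no audit:
  If types separate, audit earns payment 167 and no audit earns 97.
  Well-connected: audit gives 167 − 41 = 126; no audit gives 97 − 0 = 97. No deviation. ✓
  Unconnected: no audit gives 97 − 0 = 97; audit gives 167 − 102 = 65. No deviation. ✓
Both hold — the well-connected type sends audit.

audit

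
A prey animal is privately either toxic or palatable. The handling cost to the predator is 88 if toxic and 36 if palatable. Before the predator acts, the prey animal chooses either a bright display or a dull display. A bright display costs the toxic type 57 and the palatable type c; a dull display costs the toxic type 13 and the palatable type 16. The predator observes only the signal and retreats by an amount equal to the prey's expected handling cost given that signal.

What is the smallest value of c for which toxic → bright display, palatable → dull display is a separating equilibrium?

Under separation: bright display → toxic (pays 88); dull display → palatable (pays 36).
Toxic: 88 − 57 = 31 ≥ 36 − 13 = 23. Holds regardless of c. ✓
Palatable: 36 − 16 ≥ 88 − c, so c ≥ 88 − 20 = 68.

68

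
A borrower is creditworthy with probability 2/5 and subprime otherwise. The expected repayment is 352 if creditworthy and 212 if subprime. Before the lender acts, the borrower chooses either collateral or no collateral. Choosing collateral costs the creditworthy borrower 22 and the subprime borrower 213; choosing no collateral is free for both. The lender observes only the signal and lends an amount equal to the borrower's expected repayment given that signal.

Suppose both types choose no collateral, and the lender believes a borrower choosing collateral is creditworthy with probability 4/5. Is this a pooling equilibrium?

No

At the pooled signal (no collateral) the lender holds the prior 2/5 and pays 2/5·352 + 3/5·212 = 268. Off-path (collateral) belief 4/5 gives 4/5·352 + 1/5·212 = 324.
Creditworthy: no collateral gives 268 − 0 = 268; collateral gives 324 − 22 = 302. Deviates. ✗
Subprime: no collateral gives 268 − 0 = 268; collateral gives 324 − 213 = 111. Stays. ✓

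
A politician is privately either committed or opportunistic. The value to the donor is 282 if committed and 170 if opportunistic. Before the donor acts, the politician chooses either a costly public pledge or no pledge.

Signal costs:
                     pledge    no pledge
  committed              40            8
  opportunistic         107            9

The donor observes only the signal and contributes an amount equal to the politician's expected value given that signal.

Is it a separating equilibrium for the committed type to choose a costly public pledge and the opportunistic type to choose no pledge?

Under separation the donor infers type exactly: pledge → committed (pays 282), no pledge → opportunistic (pays 170).
Committed: pledge gives 282 − 40 = 242; no pledge gives 170 − 8 = 162. No deviation. ✓
Opportunistic: no pledge gives 170 − 9 = 161; pledge gives 282 − 107 = 175. Would deviate. ✗

No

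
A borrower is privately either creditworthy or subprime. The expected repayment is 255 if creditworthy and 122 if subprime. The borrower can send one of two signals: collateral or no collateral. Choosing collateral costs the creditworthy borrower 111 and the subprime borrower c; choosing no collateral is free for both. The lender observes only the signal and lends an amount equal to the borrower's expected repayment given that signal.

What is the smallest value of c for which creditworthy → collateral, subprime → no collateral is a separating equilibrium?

133

Under separation: collateral → creditworthy (pays 255); no collateral → subprime (pays 122).
Creditworthy: 255 − 111 = 144 ≥ 122 − 0 = 122. Holds regardless of c. ✓
Subprime: 122 − 0 ≥ 255 − c, so c ≥ 255 − 122 = 133.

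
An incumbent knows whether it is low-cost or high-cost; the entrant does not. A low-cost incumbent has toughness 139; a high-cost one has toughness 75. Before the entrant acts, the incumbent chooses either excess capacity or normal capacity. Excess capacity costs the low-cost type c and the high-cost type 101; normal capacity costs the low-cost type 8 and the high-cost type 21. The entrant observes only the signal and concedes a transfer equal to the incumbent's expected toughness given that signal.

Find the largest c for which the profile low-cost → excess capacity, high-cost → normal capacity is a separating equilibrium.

Under separation: excess capacity → low-cost (pays 139); normal capacity → high-cost (pays 75).
High-cost: 75 − 21 = 54 ≥ 139 − 101 = 38. Holds regardless of c. ✓
Low-cost: 139 − c ≥ 75 − 8, so c ≤ 139 − 67 = 72.

72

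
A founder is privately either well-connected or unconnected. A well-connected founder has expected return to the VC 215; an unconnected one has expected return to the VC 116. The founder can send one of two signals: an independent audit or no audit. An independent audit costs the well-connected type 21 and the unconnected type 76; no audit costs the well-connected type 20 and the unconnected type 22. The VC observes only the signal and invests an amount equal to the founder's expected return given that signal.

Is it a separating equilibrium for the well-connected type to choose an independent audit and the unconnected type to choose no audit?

Under separation the VC infers type exactly: audit → well-connected (pays 215), no audit → unconnected (pays 116).
Well-connected: audit gives 215 − 21 = 194; no audit gives 116 − 20 = 96. No deviation. ✓
Unconnected: no audit gives 116 − 22 = 94; audit gives 215 − 76 = 139. Would deviate. ✗

No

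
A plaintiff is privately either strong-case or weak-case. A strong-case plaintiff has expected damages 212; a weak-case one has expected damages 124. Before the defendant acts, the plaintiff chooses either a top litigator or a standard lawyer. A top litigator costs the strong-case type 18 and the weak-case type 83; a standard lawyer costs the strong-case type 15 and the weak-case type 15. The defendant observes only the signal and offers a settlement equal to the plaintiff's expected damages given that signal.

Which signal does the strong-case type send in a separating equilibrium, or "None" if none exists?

Try strong-case → top litigator, weak-case → standard lawyer:
  Under separation the defendant infers type exactly: top litigator → strong-case (pays 212), standard lawyer → weak-case (pays 124).
  Strong-case: top litigator gives 212 − 18 = 194; standard lawyer gives 124 − 15 = 109. No deviation. ✓
  Weak-case: standard lawyer gives 124 − 15 = 109; top litigator gives 212 − 83 = 129. Would deviate. ✗
Try strong-case → standard lawyer, weak-case → top litigator:
  Under separation the defendant infers type exactly: standard lawyer → strong-case (pays 212), top litigator → weak-case (pays 124).
  Strong-case: standard lawyer gives 212 − 15 = 197; top litigator gives 124 − 18 = 106. No deviation. ✓
  Weak-case: top litigator gives 124 − 83 = 41; standard lawyer gives 212 − 15 = 197. Would deviate. ✗
Neither assignment is incentive-compatible.

None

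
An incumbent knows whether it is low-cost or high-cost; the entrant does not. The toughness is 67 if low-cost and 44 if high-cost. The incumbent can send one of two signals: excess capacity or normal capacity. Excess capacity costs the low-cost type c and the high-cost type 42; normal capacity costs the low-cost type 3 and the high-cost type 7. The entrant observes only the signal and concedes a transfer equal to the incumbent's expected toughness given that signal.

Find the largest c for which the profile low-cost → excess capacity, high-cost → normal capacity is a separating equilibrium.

26

Under separation: excess capacity → low-cost (pays 67); normal capacity → high-cost (pays 44).
High-cost: 44 − 7 = 37 ≥ 67 − 42 = 25. Holds regardless of c. ✓
Low-cost: 67 − c ≥ 44 − 3, so c ≤ 67 − 41 = 26.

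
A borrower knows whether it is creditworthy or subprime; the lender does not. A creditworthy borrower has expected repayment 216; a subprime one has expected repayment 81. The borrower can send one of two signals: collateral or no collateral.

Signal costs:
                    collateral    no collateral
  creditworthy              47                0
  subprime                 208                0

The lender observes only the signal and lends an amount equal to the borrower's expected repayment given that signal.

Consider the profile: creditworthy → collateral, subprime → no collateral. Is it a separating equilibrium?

Yes

Under separation the lender infers type exactly: collateral → creditworthy (pays 216), no collateral → subprime (pays 81).
Creditworthy: collateral gives 216 − 47 = 169; no collateral gives 81 − 0 = 81. No deviation. ✓
Subprime: no collateral gives 81 − 0 = 81; collateral gives 216 − 208 = 8. No deviation. ✓
Both incentive constraints hold.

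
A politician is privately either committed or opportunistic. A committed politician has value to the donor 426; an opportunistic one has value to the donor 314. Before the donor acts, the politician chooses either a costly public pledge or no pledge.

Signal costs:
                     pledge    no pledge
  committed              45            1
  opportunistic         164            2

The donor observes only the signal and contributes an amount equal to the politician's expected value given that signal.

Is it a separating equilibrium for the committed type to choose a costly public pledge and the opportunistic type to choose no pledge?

Yes

If types separate, pledge earns payment 426 and no pledge earns 314.
Committed: pledge gives 426 − 45 = 381; no pledge gives 314 − 1 = 313. No deviation. ✓
Opportunistic: no pledge gives 314 − 2 = 312; pledge gives 426 − 164 = 262. No deviation. ✓
Neither type gains from mimicking the other.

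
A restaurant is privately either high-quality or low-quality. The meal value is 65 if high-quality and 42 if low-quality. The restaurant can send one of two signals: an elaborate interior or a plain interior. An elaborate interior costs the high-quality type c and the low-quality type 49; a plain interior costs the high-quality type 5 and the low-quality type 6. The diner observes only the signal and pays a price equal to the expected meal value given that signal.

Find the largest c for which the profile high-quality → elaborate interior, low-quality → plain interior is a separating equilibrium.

Under separation: elaborate interior → high-quality (pays 65); plain interior → low-quality (pays 42).
Low-quality: 42 − 6 = 36 ≥ 65 − 49 = 16. Holds regardless of c. ✓
High-quality: 65 − c ≥ 42 − 5, so c ≤ 65 − 37 = 28.

28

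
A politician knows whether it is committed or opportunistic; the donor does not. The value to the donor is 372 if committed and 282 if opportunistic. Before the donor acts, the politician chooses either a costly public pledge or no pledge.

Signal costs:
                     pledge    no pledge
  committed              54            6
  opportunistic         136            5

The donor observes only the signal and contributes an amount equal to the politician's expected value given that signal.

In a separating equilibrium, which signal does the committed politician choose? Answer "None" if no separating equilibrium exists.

Try committed → pledge, opportunistic → no pledge:
  Under separation the donor infers type exactly: pledge → committed (pays 372), no pledge → opportunistic (pays 282).
  Committed: pledge gives 372 − 54 = 318; no pledge gives 282 − 6 = 276. No deviation. ✓
  Opportunistic: no pledge gives 282 − 5 = 277; pledge gives 372 − 136 = 236. No deviation. ✓
Both hold — the committed type sends pledge.

pledge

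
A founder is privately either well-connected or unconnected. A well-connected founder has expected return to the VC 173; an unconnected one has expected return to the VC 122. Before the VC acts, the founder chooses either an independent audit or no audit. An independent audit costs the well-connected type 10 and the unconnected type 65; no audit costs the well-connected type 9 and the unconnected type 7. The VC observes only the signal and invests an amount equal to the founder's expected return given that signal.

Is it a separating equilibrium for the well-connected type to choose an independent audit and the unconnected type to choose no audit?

Yes

Under separation the VC infers type exactly: audit → well-connected (pays 173), no audit → unconnected (pays 122).
Well-connected: audit gives 173 − 10 = 163; no audit gives 122 − 9 = 113. No deviation. ✓
Unconnected: no audit gives 122 − 7 = 115; audit gives 173 − 65 = 108. No deviation. ✓
Neither type gains from mimicking the other.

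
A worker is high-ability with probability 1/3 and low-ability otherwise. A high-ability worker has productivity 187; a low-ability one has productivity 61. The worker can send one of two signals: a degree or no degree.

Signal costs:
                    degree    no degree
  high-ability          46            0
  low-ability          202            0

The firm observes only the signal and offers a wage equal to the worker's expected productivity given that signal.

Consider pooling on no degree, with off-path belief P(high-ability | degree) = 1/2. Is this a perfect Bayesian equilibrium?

Yes

On the equilibrium path (no degree) the firm holds the prior 1/3 and pays 1/3·187 + 2/3·61 = 103. Off-path (degree) belief 1/2 gives 1/2·187 + 1/2·61 = 124.
High-ability: no degree gives 103 − 0 = 103; degree gives 124 − 46 = 78. Stays. ✓
Low-ability: no degree gives 103 − 0 = 103; degree gives 124 − 202 = -78. Stays. ✓
Beliefs are Bayes-consistent on-path and both types best-respond.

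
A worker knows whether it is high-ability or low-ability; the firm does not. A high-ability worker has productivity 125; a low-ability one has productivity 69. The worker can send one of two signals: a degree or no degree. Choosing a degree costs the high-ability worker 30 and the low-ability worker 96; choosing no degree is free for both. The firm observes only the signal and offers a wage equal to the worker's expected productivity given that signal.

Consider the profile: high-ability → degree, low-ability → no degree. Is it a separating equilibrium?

If types separate, degree earns payment 125 and no degree earns 69.
High-ability: degree gives 125 − 30 = 95; no degree gives 69 − 0 = 69. No deviation. ✓
Low-ability: no degree gives 69 − 0 = 69; degree gives 125 − 96 = 29. No deviation. ✓
Neither type gains from mimicking the other.

Yes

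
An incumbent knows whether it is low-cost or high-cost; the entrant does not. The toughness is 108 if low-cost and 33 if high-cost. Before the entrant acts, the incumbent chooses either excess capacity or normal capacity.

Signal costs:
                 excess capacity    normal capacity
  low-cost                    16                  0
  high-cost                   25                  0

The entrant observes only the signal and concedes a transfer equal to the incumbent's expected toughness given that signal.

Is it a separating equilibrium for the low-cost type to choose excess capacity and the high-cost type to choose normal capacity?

No

If types separate, excess capacity earns payment 108 and normal capacity earns 33.
Low-cost: excess capacity gives 108 − 16 = 92; normal capacity gives 33 − 0 = 33. No deviation. ✓
High-cost: normal capacity gives 33 − 0 = 33; excess capacity gives 108 − 25 = 83. Would deviate. ✗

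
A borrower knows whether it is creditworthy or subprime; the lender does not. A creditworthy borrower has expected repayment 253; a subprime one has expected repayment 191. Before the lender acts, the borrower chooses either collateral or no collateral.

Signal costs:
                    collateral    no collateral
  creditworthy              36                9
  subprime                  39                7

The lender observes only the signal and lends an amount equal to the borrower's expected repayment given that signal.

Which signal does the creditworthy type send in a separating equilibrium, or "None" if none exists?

Try creditworthy → collateral, subprime → no collateral:
  If types separate, collateral earns payment 253 and no collateral earns 191.
  Creditworthy: collateral gives 253 − 36 = 217; no collateral gives 191 − 9 = 182. No deviation. ✓
  Subprime: no collateral gives 191 − 7 = 184; collateral gives 253 − 39 = 214. Would deviate. ✗
Try creditworthy → no collateral, subprime → collateral:
  If types separate, no collateral earns payment 253 and collateral earns 191.
  Creditworthy: no collateral gives 253 − 9 = 244; collateral gives 191 − 36 = 155. No deviation. ✓
  Subprime: collateral gives 191 − 39 = 152; no collateral gives 253 − 7 = 246. Would deviate. ✗
Neither assignment is incentive-compatible.

None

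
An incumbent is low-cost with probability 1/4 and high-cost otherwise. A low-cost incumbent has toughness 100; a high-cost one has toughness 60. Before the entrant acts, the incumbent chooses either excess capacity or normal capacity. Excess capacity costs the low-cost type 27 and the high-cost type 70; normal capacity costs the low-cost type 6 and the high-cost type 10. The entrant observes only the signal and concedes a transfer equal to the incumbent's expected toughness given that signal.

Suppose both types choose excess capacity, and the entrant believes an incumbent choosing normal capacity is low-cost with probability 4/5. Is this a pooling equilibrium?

At the pooled signal (excess capacity) the entrant holds the prior 1/4 and pays 1/4·100 + 3/4·60 = 70. Off-path (normal capacity) belief 4/5 gives 4/5·100 + 1/5·60 = 92.
Low-cost: excess capacity gives 70 − 27 = 43; normal capacity gives 92 − 6 = 86. Deviates. ✗
High-cost: excess capacity gives 70 − 70 = 0; normal capacity gives 92 − 10 = 82. Deviates. ✗

No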